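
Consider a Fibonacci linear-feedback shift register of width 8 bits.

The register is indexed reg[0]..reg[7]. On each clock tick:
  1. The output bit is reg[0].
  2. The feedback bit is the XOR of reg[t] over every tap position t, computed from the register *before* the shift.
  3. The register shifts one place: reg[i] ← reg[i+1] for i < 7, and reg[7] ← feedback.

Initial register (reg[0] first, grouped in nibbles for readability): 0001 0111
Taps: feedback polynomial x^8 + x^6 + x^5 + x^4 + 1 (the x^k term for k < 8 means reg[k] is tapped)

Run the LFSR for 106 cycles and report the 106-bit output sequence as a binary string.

k : reg_k → out_k, fb_k
0: 00010111 → 0, fb=0
1: 00101110 → 0, fb=1
2: 01011101 → 0, fb=0
3: 10111010 → 1, fb=1
4: 01110101 → 0, fb=1
5: 11101011 → 1, fb=1
6: 11010111 → 1, fb=1
7: 10101111 → 1, fb=0
8: 01011110 → 0, fb=1
9: 10111101 → 1, fb=1
10: 01111011 → 0, fb=0
11: 11110110 → 1, fb=1
12: 11101101 → 1, fb=1
13: 11011011 → 1, fb=1
14: 10110111 → 1, fb=1
15: 01101111 → 0, fb=1
16: 11011111 → 1, fb=0
17: 10111110 → 1, fb=0
18: 01111100 → 0, fb=0
19: 11111000 → 1, fb=0
20: 11110000 → 1, fb=1
21: 11100001 → 1, fb=1
22: 11000011 → 1, fb=0
23: 10000110 → 1, fb=1
24: 00001101 → 0, fb=0
25: 00011010 → 0, fb=0
26: 00110100 → 0, fb=1
27: 01101001 → 0, fb=1
28: 11010011 → 1, fb=0
29: 10100110 → 1, fb=1
30: 01001101 → 0, fb=0
31: 10011010 → 1, fb=1
32: 00110101 → 0, fb=1
33: 01101011 → 0, fb=0
34: 11010110 → 1, fb=1
35: 10101101 → 1, fb=1
36: 01011011 → 0, fb=0
37: 10110110 → 1, fb=1
38: 01101101 → 0, fb=0
39: 11011010 → 1, fb=1
40: 10110101 → 1, fb=0
41: 01101010 → 0, fb=0
42: 11010100 → 1, fb=0
43: 10101000 → 1, fb=0
44: 01010000 → 0, fb=0
45: 10100000 → 1, fb=1
46: 01000001 → 0, fb=0
47: 10000010 → 1, fb=0
48: 00000100 → 0, fb=1
49: 00001001 → 0, fb=1
50: 00010011 → 0, fb=1
51: 00100111 → 0, fb=0
52: 01001110 → 0, fb=1
53: 10011101 → 1, fb=1
54: 00111011 → 0, fb=0
55: 01110110 → 0, fb=0
56: 11101100 → 1, fb=1
57: 11011001 → 1, fb=0
58: 10110010 → 1, fb=0
59: 01100100 → 0, fb=1
60: 11001001 → 1, fb=0
61: 10010010 → 1, fb=0
62: 00100100 → 0, fb=1
63: 01001001 → 0, fb=1
64: 10010011 → 1, fb=0
65: 00100110 → 0, fb=0
66: 01001100 → 0, fb=0
67: 10011000 → 1, fb=0
68: 00110000 → 0, fb=0
69: 01100000 → 0, fb=0
70: 11000000 → 1, fb=1
71: 10000001 → 1, fb=1
72: 00000011 → 0, fb=1
73: 00000111 → 0, fb=0
74: 00001110 → 0, fb=1
75: 00011101 → 0, fb=0
76: 00111010 → 0, fb=0
77: 01110100 → 0, fb=1
78: 11101001 → 1, fb=0
79: 11010010 → 1, fb=0
80: 10100100 → 1, fb=0
81: 01001000 → 0, fb=1
82: 10010001 → 1, fb=1
83: 00100011 → 0, fb=1
84: 01000111 → 0, fb=0
85: 10001110 → 1, fb=0
86: 00011100 → 0, fb=0
87: 00111000 → 0, fb=1
88: 01110001 → 0, fb=0
89: 11100010 → 1, fb=0
90: 11000100 → 1, fb=0
91: 10001000 → 1, fb=0
92: 00010000 → 0, fb=0
93: 00100000 → 0, fb=0
94: 01000000 → 0, fb=0
95: 10000000 → 1, fb=1
96: 00000001 → 0, fb=0
97: 00000010 → 0, fb=1
98: 00000101 → 0, fb=1
99: 00001011 → 0, fb=0
100: 00010110 → 0, fb=0
101: 00101100 → 0, fb=0
102: 01011000 → 0, fb=1
103: 10110001 → 1, fb=1
104: 01100011 → 0, fb=1
105: 11000111 → 1, fb=1

0001011101011110110111110000110100110101101101010000010011101100100100110000001110100100011100010000000101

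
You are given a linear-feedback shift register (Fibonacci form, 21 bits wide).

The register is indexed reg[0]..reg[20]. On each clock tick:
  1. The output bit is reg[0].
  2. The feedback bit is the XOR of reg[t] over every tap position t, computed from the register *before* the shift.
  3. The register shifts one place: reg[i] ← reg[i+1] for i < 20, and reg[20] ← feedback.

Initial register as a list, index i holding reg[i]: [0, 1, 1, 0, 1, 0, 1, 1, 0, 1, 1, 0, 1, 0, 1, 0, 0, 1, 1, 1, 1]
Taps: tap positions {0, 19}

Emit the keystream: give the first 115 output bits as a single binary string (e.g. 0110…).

k : reg_k → out_k, fb_k
0: 011010110110101001111 → 0, fb=1
1: 110101101101010011111 → 1, fb=0
2: 101011011010100111110 → 1, fb=0
3: 010110110101001111100 → 0, fb=0
4: 101101101010011111000 → 1, fb=1
5: 011011010100111110001 → 0, fb=0
6: 110110101001111100010 → 1, fb=0
7: 101101010011111000100 → 1, fb=1
8: 011010100111110001001 → 0, fb=0
9: 110101001111100010010 → 1, fb=0
10: 101010011111000100100 → 1, fb=1
11: 010100111110001001001 → 0, fb=0
12: 101001111100010010010 → 1, fb=0
13: 010011111000100100100 → 0, fb=0
14: 100111110001001001000 → 1, fb=1
15: 001111100010010010001 → 0, fb=0
16: 011111000100100100010 → 0, fb=1
17: 111110001001001000101 → 1, fb=1
18: 111100010010010001011 → 1, fb=0
19: 111000100100100010110 → 1, fb=0
20: 110001001001000101100 → 1, fb=1
21: 100010010010001011001 → 1, fb=1
22: 000100100100010110011 → 0, fb=1
23: 001001001000101100111 → 0, fb=1
24: 010010010001011001111 → 0, fb=1
25: 100100100010110011111 → 1, fb=0
26: 001001000101100111110 → 0, fb=1
27: 010010001011001111101 → 0, fb=0
28: 100100010110011111010 → 1, fb=0
29: 001000101100111110100 → 0, fb=0
30: 010001011001111101000 → 0, fb=0
31: 100010110011111010000 → 1, fb=1
32: 000101100111110100001 → 0, fb=0
33: 001011001111101000010 → 0, fb=1
34: 010110011111010000101 → 0, fb=0
35: 101100111110100001010 → 1, fb=0
36: 011001111101000010100 → 0, fb=0
37: 110011111010000101000 → 1, fb=1
38: 100111110100001010001 → 1, fb=1
39: 001111101000010100011 → 0, fb=1
40: 011111010000101000111 → 0, fb=1
41: 111110100001010001111 → 1, fb=0
42: 111101000010100011110 → 1, fb=0
43: 111010000101000111100 → 1, fb=1
44: 110100001010001111001 → 1, fb=1
45: 101000010100011110011 → 1, fb=0
46: 010000101000111100110 → 0, fb=1
47: 100001010001111001101 → 1, fb=1
48: 000010100011110011011 → 0, fb=1
49: 000101000111100110111 → 0, fb=1
50: 001010001111001101111 → 0, fb=1
51: 010100011110011011111 → 0, fb=1
52: 101000111100110111111 → 1, fb=0
53: 010001111001101111110 → 0, fb=1
54: 100011110011011111101 → 1, fb=1
55: 000111100110111111011 → 0, fb=1
56: 001111001101111110111 → 0, fb=1
57: 011110011011111101111 → 0, fb=1
58: 111100110111111011111 → 1, fb=0
59: 111001101111110111110 → 1, fb=0
60: 110011011111101111100 → 1, fb=1
61: 100110111111011111001 → 1, fb=1
62: 001101111110111110011 → 0, fb=1
63: 011011111101111100111 → 0, fb=1
64: 110111111011111001111 → 1, fb=0
65: 101111110111110011110 → 1, fb=0
66: 011111101111100111100 → 0, fb=0
67: 111111011111001111000 → 1, fb=1
68: 111110111110011110001 → 1, fb=1
69: 111101111100111100011 → 1, fb=0
70: 111011111001111000110 → 1, fb=0
71: 110111110011110001100 → 1, fb=1
72: 101111100111100011001 → 1, fb=1
73: 011111001111000110011 → 0, fb=1
74: 111110011110001100111 → 1, fb=0
75: 111100111100011001110 → 1, fb=0
76: 111001111000110011100 → 1, fb=1
77: 110011110001100111001 → 1, fb=1
78: 100111100011001110011 → 1, fb=0
79: 001111000110011100110 → 0, fb=1
80: 011110001100111001101 → 0, fb=0
81: 111100011001110011010 → 1, fb=0
82: 111000110011100110100 → 1, fb=1
83: 110001100111001101001 → 1, fb=1
84: 100011001110011010011 → 1, fb=0
85: 000110011100110100110 → 0, fb=1
86: 001100111001101001101 → 0, fb=0
87: 011001110011010011010 → 0, fb=1
88: 110011100110100110101 → 1, fb=1
89: 100111001101001101011 → 1, fb=0
90: 001110011010011010110 → 0, fb=1
91: 011100110100110101101 → 0, fb=0
92: 111001101001101011010 → 1, fb=0
93: 110011010011010110100 → 1, fb=1
94: 100110100110101101001 → 1, fb=1
95: 001101001101011010011 → 0, fb=1
96: 011010011010110100111 → 0, fb=1
97: 110100110101101001111 → 1, fb=0
98: 101001101011010011110 → 1, fb=0
99: 010011010110100111100 → 0, fb=0
100: 100110101101001111000 → 1, fb=1
101: 001101011010011110001 → 0, fb=0
102: 011010110100111100010 → 0, fb=1
103: 110101101001111000101 → 1, fb=1
104: 101011010011110001011 → 1, fb=0
105: 010110100111100010110 → 0, fb=1
106: 101101001111000101101 → 1, fb=1
107: 011010011110001011011 → 0, fb=1
108: 110100111100010110111 → 1, fb=0
109: 101001111000101101110 → 1, fb=0
110: 010011110001011011100 → 0, fb=0
111: 100111100010110111000 → 1, fb=1
112: 001111000101101110001 → 0, fb=0
113: 011110001011011100010 → 0, fb=1
114: 111100010110111000101 → 1, fb=1

0110101101101010011111000100100100010110011111010000101000111100110111111011111001111000110011100110100110101101001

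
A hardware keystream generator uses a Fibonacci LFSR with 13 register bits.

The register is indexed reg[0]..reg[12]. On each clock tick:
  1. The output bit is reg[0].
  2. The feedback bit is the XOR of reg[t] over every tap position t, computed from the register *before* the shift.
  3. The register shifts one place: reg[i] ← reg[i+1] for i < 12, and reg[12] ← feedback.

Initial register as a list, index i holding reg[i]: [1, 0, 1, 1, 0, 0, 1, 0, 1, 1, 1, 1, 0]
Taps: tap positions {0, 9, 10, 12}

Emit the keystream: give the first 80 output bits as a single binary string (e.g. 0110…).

10110010111101111110011000010111001110000010101111111110010111101000110100000111

tick  register→output (feedback)
  0  1011001011110→1 (1)
  1  0110010111101→0 (1)
  2  1100101111011→1 (1)
  3  1001011110111→1 (1)
  4  0010111101111→0 (1)
  5  0101111011111→0 (1)
  6  1011110111111→1 (0)
  7  0111101111110→0 (0)
  8  1111011111100→1 (1)
  9  1110111111001→1 (1)
 10  1101111110011→1 (0)
 11  1011111100110→1 (0)
 12  0111111001100→0 (0)
 13  1111110011000→1 (0)
 14  1111100110000→1 (1)
 15  1111001100001→1 (0)
 16  1110011000010→1 (1)
 17  1100110000101→1 (1)
 18  1001100001011→1 (1)
 19  0011000010111→0 (0)
 20  0110000101110→0 (0)
 21  1100001011100→1 (1)
 22  1000010111001→1 (1)
 23  0000101110011→0 (1)
 24  0001011100111→0 (0)
 25  0010111001110→0 (0)
 26  0101110011100→0 (0)
 27  1011100111000→1 (0)
 28  0111001110000→0 (0)
 29  1110011100000→1 (1)
 30  1100111000001→1 (0)
 31  1001110000010→1 (1)
 32  0011100000101→0 (0)
 33  0111000001010→0 (1)
 34  1110000010101→1 (1)
 35  1100000101011→1 (1)
 36  1000001010111→1 (1)
 37  0000010101111→0 (1)
 38  0000101011111→0 (1)
 39  0001010111111→0 (1)
 40  0010101111111→0 (1)
 41  0101011111111→0 (1)
 42  1010111111111→1 (0)
 43  0101111111110→0 (0)
 44  1011111111100→1 (1)
 45  0111111111001→0 (0)
 46  1111111110010→1 (1)
 47  1111111100101→1 (1)
 48  1111111001011→1 (1)
 49  1111110010111→1 (1)
 50  1111100101111→1 (0)
 51  1111001011110→1 (1)
 52  1110010111101→1 (0)
 53  1100101111010→1 (0)
 54  1001011110100→1 (0)
 55  0010111101000→0 (1)
 56  0101111010001→0 (1)
 57  1011110100011→1 (0)
 58  0111101000110→0 (1)
 59  1111010001101→1 (0)
 60  1110100011010→1 (0)
 61  1101000110100→1 (0)
 62  1010001101000→1 (0)
 63  0100011010000→0 (0)
 64  1000110100000→1 (1)
 65  0001101000001→0 (1)
 66  0011010000011→0 (1)
 67  0110100000111→0 (0)
 68  1101000001110→1 (1)
 69  1010000011101→1 (0)
 70  0100000111010→0 (1)
 71  1000001110101→1 (1)
 72  0000011101011→0 (0)
 73  0000111010110→0 (1)
 74  0001110101101→0 (1)
 75  0011101011011→0 (0)
 76  0111010110110→0 (1)
 77  1110101101101→1 (0)
 78  1101011011010→1 (0)
 79  1010110110100→1 (0)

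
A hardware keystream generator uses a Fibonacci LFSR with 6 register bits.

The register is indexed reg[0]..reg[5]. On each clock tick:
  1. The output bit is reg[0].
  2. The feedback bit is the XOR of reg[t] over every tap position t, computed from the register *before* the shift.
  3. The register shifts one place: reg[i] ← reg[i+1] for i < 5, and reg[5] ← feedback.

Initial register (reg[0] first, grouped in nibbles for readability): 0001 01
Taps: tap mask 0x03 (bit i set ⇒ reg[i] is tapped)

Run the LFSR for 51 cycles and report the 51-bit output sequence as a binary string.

000101001111010001110010010110111011001101010111111

tick  register→output (feedback)
  0  000101→0 (0)
  1  001010→0 (0)
  2  010100→0 (1)
  3  101001→1 (1)
  4  010011→0 (1)
  5  100111→1 (1)
  6  001111→0 (0)
  7  011110→0 (1)
  8  111101→1 (0)
  9  111010→1 (0)
 10  110100→1 (0)
 11  101000→1 (1)
 12  010001→0 (1)
 13  100011→1 (1)
 14  000111→0 (0)
 15  001110→0 (0)
 16  011100→0 (1)
 17  111001→1 (0)
 18  110010→1 (0)
 19  100100→1 (1)
 20  001001→0 (0)
 21  010010→0 (1)
 22  100101→1 (1)
 23  001011→0 (0)
 24  010110→0 (1)
 25  101101→1 (1)
 26  011011→0 (1)
 27  110111→1 (0)
 28  101110→1 (1)
 29  011101→0 (1)
 30  111011→1 (0)
 31  110110→1 (0)
 32  101100→1 (1)
 33  011001→0 (1)
 34  110011→1 (0)
 35  100110→1 (1)
 36  001101→0 (0)
 37  011010→0 (1)
 38  110101→1 (0)
 39  101010→1 (1)
 40  010101→0 (1)
 41  101011→1 (1)
 42  010111→0 (1)
 43  101111→1 (1)
 44  011111→0 (1)
 45  111111→1 (0)
 46  111110→1 (0)
 47  111100→1 (0)
 48  111000→1 (0)
 49  110000→1 (0)
 50  100000→1 (1)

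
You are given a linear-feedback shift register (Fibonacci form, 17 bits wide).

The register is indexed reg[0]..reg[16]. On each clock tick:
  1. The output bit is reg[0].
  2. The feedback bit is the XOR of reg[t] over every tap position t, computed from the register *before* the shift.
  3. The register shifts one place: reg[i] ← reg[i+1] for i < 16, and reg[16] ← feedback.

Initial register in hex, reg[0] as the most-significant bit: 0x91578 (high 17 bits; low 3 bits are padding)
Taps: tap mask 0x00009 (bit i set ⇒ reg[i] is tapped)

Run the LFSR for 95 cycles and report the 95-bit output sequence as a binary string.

k : reg_k → out_k, fb_k
0: 10010001010101111 → 1, fb=0
1: 00100010101011110 → 0, fb=0
2: 01000101010111100 → 0, fb=0
3: 10001010101111000 → 1, fb=1
4: 00010101011110001 → 0, fb=1
5: 00101010111100011 → 0, fb=0
6: 01010101111000110 → 0, fb=1
7: 10101011110001101 → 1, fb=1
8: 01010111100011011 → 0, fb=1
9: 10101111000110111 → 1, fb=1
10: 01011110001101111 → 0, fb=1
11: 10111100011011111 → 1, fb=0
12: 01111000110111110 → 0, fb=1
13: 11110001101111101 → 1, fb=0
14: 11100011011111010 → 1, fb=1
15: 11000110111110101 → 1, fb=1
16: 10001101111101011 → 1, fb=1
17: 00011011111010111 → 0, fb=1
18: 00110111110101111 → 0, fb=1
19: 01101111101011111 → 0, fb=0
20: 11011111010111110 → 1, fb=0
21: 10111110101111100 → 1, fb=0
22: 01111101011111000 → 0, fb=1
23: 11111010111110001 → 1, fb=0
24: 11110101111100010 → 1, fb=0
25: 11101011111000100 → 1, fb=1
26: 11010111110001001 → 1, fb=0
27: 10101111100010010 → 1, fb=1
28: 01011111000100101 → 0, fb=1
29: 10111110001001011 → 1, fb=0
30: 01111100010010110 → 0, fb=1
31: 11111000100101101 → 1, fb=0
32: 11110001001011010 → 1, fb=0
33: 11100010010110100 → 1, fb=1
34: 11000100101101001 → 1, fb=1
35: 10001001011010011 → 1, fb=1
36: 00010010110100111 → 0, fb=1
37: 00100101101001111 → 0, fb=0
38: 01001011010011110 → 0, fb=0
39: 10010110100111100 → 1, fb=0
40: 00101101001111000 → 0, fb=0
41: 01011010011110000 → 0, fb=1
42: 10110100111100001 → 1, fb=0
43: 01101001111000010 → 0, fb=0
44: 11010011110000100 → 1, fb=0
45: 10100111100001000 → 1, fb=1
46: 01001111000010001 → 0, fb=0
47: 10011110000100010 → 1, fb=0
48: 00111100001000100 → 0, fb=1
49: 01111000010001001 → 0, fb=1
50: 11110000100010011 → 1, fb=0
51: 11100001000100110 → 1, fb=1
52: 11000010001001101 → 1, fb=1
53: 10000100010011011 → 1, fb=1
54: 00001000100110111 → 0, fb=0
55: 00010001001101110 → 0, fb=1
56: 00100010011011101 → 0, fb=0
57: 01000100110111010 → 0, fb=0
58: 10001001101110100 → 1, fb=1
59: 00010011011101001 → 0, fb=1
60: 00100110111010011 → 0, fb=0
61: 01001101110100110 → 0, fb=0
62: 10011011101001100 → 1, fb=0
63: 00110111010011000 → 0, fb=1
64: 01101110100110001 → 0, fb=0
65: 11011101001100010 → 1, fb=0
66: 10111010011000100 → 1, fb=0
67: 01110100110001000 → 0, fb=1
68: 11101001100010001 → 1, fb=1
69: 11010011000100011 → 1, fb=0
70: 10100110001000110 → 1, fb=1
71: 01001100010001101 → 0, fb=0
72: 10011000100011010 → 1, fb=0
73: 00110001000110100 → 0, fb=1
74: 01100010001101001 → 0, fb=0
75: 11000100011010010 → 1, fb=1
76: 10001000110100101 → 1, fb=1
77: 00010001101001011 → 0, fb=1
78: 00100011010010111 → 0, fb=0
79: 01000110100101110 → 0, fb=0
80: 10001101001011100 → 1, fb=1
81: 00011010010111001 → 0, fb=1
82: 00110100101110011 → 0, fb=1
83: 01101001011100111 → 0, fb=0
84: 11010010111001110 → 1, fb=0
85: 10100101110011100 → 1, fb=1
86: 01001011100111001 → 0, fb=0
87: 10010111001110010 → 1, fb=0
88: 00101110011100100 → 0, fb=0
89: 01011100111001000 → 0, fb=1
90: 10111001110010001 → 1, fb=0
91: 01110011100100010 → 0, fb=1
92: 11100111001000101 → 1, fb=1
93: 11001110010001011 → 1, fb=1
94: 10011100100010111 → 1, fb=0

10010001010101111000110111110101111100010010110100111100001000100110111010011000100011010010111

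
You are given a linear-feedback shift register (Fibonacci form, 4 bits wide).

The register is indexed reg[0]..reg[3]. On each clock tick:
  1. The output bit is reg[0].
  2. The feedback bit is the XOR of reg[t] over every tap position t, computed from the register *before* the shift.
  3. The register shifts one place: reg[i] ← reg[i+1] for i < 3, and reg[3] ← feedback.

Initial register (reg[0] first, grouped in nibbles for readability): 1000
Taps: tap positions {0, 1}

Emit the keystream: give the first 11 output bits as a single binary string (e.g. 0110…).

10001001101

k : reg_k → out_k, fb_k
0: 1000 → 1, fb=1
1: 0001 → 0, fb=0
2: 0010 → 0, fb=0
3: 0100 → 0, fb=1
4: 1001 → 1, fb=1
5: 0011 → 0, fb=0
6: 0110 → 0, fb=1
7: 1101 → 1, fb=0
8: 1010 → 1, fb=1
9: 0101 → 0, fb=1
10: 1011 → 1, fb=1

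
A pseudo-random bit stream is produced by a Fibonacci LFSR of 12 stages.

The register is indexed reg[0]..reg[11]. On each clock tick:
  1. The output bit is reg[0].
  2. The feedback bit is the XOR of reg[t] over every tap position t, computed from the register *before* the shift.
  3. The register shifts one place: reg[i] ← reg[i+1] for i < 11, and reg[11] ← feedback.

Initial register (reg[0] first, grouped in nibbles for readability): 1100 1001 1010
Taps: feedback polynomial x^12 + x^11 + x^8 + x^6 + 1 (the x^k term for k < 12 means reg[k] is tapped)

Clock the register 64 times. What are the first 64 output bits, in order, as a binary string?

1100100110100000000100100100100011110000011100010110011101010100

step | reg (before) | out | fb
   0 | 110010011010 | 1 | 0
   1 | 100100110100 | 1 | 0
   2 | 001001101000 | 0 | 0
   3 | 010011010000 | 0 | 0
   4 | 100110100000 | 1 | 0
   5 | 001101000000 | 0 | 0
   6 | 011010000000 | 0 | 0
   7 | 110100000000 | 1 | 1
   8 | 101000000001 | 1 | 0
   9 | 010000000010 | 0 | 0
  10 | 100000000100 | 1 | 1
  11 | 000000001001 | 0 | 0
  12 | 000000010010 | 0 | 0
  13 | 000000100100 | 0 | 1
  14 | 000001001001 | 0 | 0
  15 | 000010010010 | 0 | 0
  16 | 000100100100 | 0 | 1
  17 | 001001001001 | 0 | 0
  18 | 010010010010 | 0 | 0
  19 | 100100100100 | 1 | 0
  20 | 001001001000 | 0 | 1
  21 | 010010010001 | 0 | 1
  22 | 100100100011 | 1 | 1
  23 | 001001000111 | 0 | 1
  24 | 010010001111 | 0 | 0
  25 | 100100011110 | 1 | 0
  26 | 001000111100 | 0 | 0
  27 | 010001111000 | 0 | 0
  28 | 100011110000 | 1 | 0
  29 | 000111100000 | 0 | 1
  30 | 001111000001 | 0 | 1
  31 | 011110000011 | 0 | 1
  32 | 111100000111 | 1 | 0
  33 | 111000001110 | 1 | 0
  34 | 110000011100 | 1 | 0
  35 | 100000111000 | 1 | 1
  36 | 000001110001 | 0 | 0
  37 | 000011100010 | 0 | 1
  38 | 000111000101 | 0 | 1
  39 | 001110001011 | 0 | 0
  40 | 011100010110 | 0 | 0
  41 | 111000101100 | 1 | 1
  42 | 110001011001 | 1 | 1
  43 | 100010110011 | 1 | 1
  44 | 000101100111 | 0 | 0
  45 | 001011001110 | 0 | 1
  46 | 010110011101 | 0 | 0
  47 | 101100111010 | 1 | 1
  48 | 011001110101 | 0 | 0
  49 | 110011101010 | 1 | 1
  50 | 100111010101 | 1 | 0
  51 | 001110101010 | 0 | 0
  52 | 011101010100 | 0 | 0
  53 | 111010101000 | 1 | 1
  54 | 110101010001 | 1 | 0
  55 | 101010100010 | 1 | 0
  56 | 010101000100 | 0 | 0
  57 | 101010001000 | 1 | 0
  58 | 010100010000 | 0 | 0
  59 | 101000100000 | 1 | 0
  60 | 010001000000 | 0 | 0
  61 | 100010000000 | 1 | 1
  62 | 000100000001 | 0 | 1
  63 | 001000000011 | 0 | 1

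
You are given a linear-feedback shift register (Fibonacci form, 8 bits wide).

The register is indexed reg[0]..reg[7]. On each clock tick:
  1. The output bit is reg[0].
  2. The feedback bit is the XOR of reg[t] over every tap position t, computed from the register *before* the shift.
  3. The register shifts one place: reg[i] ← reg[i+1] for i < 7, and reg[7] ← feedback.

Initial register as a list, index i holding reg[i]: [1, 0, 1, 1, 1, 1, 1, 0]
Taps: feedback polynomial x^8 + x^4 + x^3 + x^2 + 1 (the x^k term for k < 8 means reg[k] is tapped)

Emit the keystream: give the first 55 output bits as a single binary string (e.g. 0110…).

1011111001010000100111111110000101111000110100000001000

step | reg (before) | out | fb
   0 | 10111110 | 1 | 0
   1 | 01111100 | 0 | 1
   2 | 11111001 | 1 | 0
   3 | 11110010 | 1 | 1
   4 | 11100101 | 1 | 0
   5 | 11001010 | 1 | 0
   6 | 10010100 | 1 | 0
   7 | 00101000 | 0 | 0
   8 | 01010000 | 0 | 1
   9 | 10100001 | 1 | 0
  10 | 01000010 | 0 | 0
  11 | 10000100 | 1 | 1
  12 | 00001001 | 0 | 1
  13 | 00010011 | 0 | 1
  14 | 00100111 | 0 | 1
  15 | 01001111 | 0 | 1
  16 | 10011111 | 1 | 1
  17 | 00111111 | 0 | 1
  18 | 01111111 | 0 | 1
  19 | 11111111 | 1 | 0
  20 | 11111110 | 1 | 0
  21 | 11111100 | 1 | 0
  22 | 11111000 | 1 | 0
  23 | 11110000 | 1 | 1
  24 | 11100001 | 1 | 0
  25 | 11000010 | 1 | 1
  26 | 10000101 | 1 | 1
  27 | 00001011 | 0 | 1
  28 | 00010111 | 0 | 1
  29 | 00101111 | 0 | 0
  30 | 01011110 | 0 | 0
  31 | 10111100 | 1 | 0
  32 | 01111000 | 0 | 1
  33 | 11110001 | 1 | 1
  34 | 11100011 | 1 | 0
  35 | 11000110 | 1 | 1
  36 | 10001101 | 1 | 0
  37 | 00011010 | 0 | 0
  38 | 00110100 | 0 | 0
  39 | 01101000 | 0 | 0
  40 | 11010000 | 1 | 0
  41 | 10100000 | 1 | 0
  42 | 01000000 | 0 | 0
  43 | 10000000 | 1 | 1
  44 | 00000001 | 0 | 0
  45 | 00000010 | 0 | 0
  46 | 00000100 | 0 | 0
  47 | 00001000 | 0 | 1
  48 | 00010001 | 0 | 1
  49 | 00100011 | 0 | 1
  50 | 01000111 | 0 | 0
  51 | 10001110 | 1 | 0
  52 | 00011100 | 0 | 0
  53 | 00111000 | 0 | 1
  54 | 01110001 | 0 | 0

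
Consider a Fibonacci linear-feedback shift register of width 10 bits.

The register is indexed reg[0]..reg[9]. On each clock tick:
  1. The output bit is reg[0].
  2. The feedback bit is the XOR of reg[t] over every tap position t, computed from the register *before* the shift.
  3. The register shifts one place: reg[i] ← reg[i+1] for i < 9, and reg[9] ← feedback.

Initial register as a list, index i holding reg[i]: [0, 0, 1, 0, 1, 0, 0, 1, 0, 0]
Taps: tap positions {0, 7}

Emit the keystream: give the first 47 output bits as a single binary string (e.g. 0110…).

00101001001011111011110001100011011101100001111

tick  register→output (feedback)
  0  0010100100→0 (1)
  1  0101001001→0 (0)
  2  1010010010→1 (1)
  3  0100100101→0 (1)
  4  1001001011→1 (1)
  5  0010010111→0 (1)
  6  0100101111→0 (1)
  7  1001011111→1 (0)
  8  0010111110→0 (1)
  9  0101111101→0 (1)
 10  1011111011→1 (1)
 11  0111110111→0 (1)
 12  1111101111→1 (0)
 13  1111011110→1 (0)
 14  1110111100→1 (0)
 15  1101111000→1 (1)
 16  1011110001→1 (1)
 17  0111100011→0 (0)
 18  1111000110→1 (0)
 19  1110001100→1 (0)
 20  1100011000→1 (1)
 21  1000110001→1 (1)
 22  0001100011→0 (0)
 23  0011000110→0 (1)
 24  0110001101→0 (1)
 25  1100011011→1 (1)
 26  1000110111→1 (0)
 27  0001101110→0 (1)
 28  0011011101→0 (1)
 29  0110111011→0 (0)
 30  1101110110→1 (0)
 31  1011101100→1 (0)
 32  0111011000→0 (0)
 33  1110110000→1 (1)
 34  1101100001→1 (1)
 35  1011000011→1 (1)
 36  0110000111→0 (1)
 37  1100001111→1 (0)
 38  1000011110→1 (0)
 39  0000111100→0 (1)
 40  0001111001→0 (0)
 41  0011110010→0 (0)
 42  0111100100→0 (1)
 43  1111001001→1 (1)
 44  1110010011→1 (1)
 45  1100100111→1 (0)
 46  1001001110→1 (0)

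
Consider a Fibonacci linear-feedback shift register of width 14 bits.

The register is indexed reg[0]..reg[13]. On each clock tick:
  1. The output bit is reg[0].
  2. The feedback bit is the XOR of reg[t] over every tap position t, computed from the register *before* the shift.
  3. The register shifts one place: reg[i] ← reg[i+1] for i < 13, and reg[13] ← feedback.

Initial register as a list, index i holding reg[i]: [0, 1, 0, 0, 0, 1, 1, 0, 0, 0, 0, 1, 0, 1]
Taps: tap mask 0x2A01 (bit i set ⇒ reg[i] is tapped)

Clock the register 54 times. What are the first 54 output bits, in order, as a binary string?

010001100001010111110001010110111011010001111100110010

k : reg_k → out_k, fb_k
0: 01000110000101 → 0, fb=0
1: 10001100001010 → 1, fb=1
2: 00011000010101 → 0, fb=1
3: 00110000101011 → 0, fb=1
4: 01100001010111 → 0, fb=1
5: 11000010101111 → 1, fb=1
6: 10000101011111 → 1, fb=0
7: 00001010111110 → 0, fb=0
8: 00010101111100 → 0, fb=0
9: 00101011111000 → 0, fb=1
10: 01010111110001 → 0, fb=0
11: 10101111100010 → 1, fb=1
12: 01011111000101 → 0, fb=0
13: 10111110001010 → 1, fb=1
14: 01111100010101 → 0, fb=1
15: 11111000101011 → 1, fb=0
16: 11110001010110 → 1, fb=1
17: 11100010101101 → 1, fb=1
18: 11000101011011 → 1, fb=1
19: 10001010110111 → 1, fb=0
20: 00010101101110 → 0, fb=1
21: 00101011011101 → 0, fb=1
22: 01010110111011 → 0, fb=0
23: 10101101110110 → 1, fb=1
24: 01011011101101 → 0, fb=0
25: 10110111011010 → 1, fb=0
26: 01101110110100 → 0, fb=0
27: 11011101101000 → 1, fb=1
28: 10111011010001 → 1, fb=1
29: 01110110100011 → 0, fb=1
30: 11101101000111 → 1, fb=1
31: 11011010001111 → 1, fb=1
32: 10110100011111 → 1, fb=0
33: 01101000111110 → 0, fb=0
34: 11010001111100 → 1, fb=1
35: 10100011111001 → 1, fb=1
36: 01000111110011 → 0, fb=0
37: 10001111100110 → 1, fb=0
38: 00011111001100 → 0, fb=1
39: 00111110011001 → 0, fb=0
40: 01111100110010 → 0, fb=1
41: 11111001100101 → 1, fb=1
42: 11110011001011 → 1, fb=0
43: 11100110010110 → 1, fb=1
44: 11001100101101 → 1, fb=1
45: 10011001011011 → 1, fb=1
46: 00110010110111 → 0, fb=1
47: 01100101101111 → 0, fb=0
48: 11001011011110 → 1, fb=1
49: 10010110111101 → 1, fb=0
50: 00101101111010 → 0, fb=1
51: 01011011110101 → 0, fb=1
52: 10110111101011 → 1, fb=0
53: 01101111010110 → 0, fb=0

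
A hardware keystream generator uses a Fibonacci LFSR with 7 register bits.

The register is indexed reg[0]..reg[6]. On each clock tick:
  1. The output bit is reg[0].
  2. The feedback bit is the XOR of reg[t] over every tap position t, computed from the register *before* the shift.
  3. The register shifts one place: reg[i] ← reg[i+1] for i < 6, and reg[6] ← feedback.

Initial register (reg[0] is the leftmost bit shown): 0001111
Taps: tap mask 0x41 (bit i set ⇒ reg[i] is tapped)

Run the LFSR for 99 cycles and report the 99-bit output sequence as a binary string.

000111111101010100110011101110100101100011011110110101101100100100011100001011111001010111001101000

k : reg_k → out_k, fb_k
0: 0001111 → 0, fb=1
1: 0011111 → 0, fb=1
2: 0111111 → 0, fb=1
3: 1111111 → 1, fb=0
4: 1111110 → 1, fb=1
5: 1111101 → 1, fb=0
6: 1111010 → 1, fb=1
7: 1110101 → 1, fb=0
8: 1101010 → 1, fb=1
9: 1010101 → 1, fb=0
10: 0101010 → 0, fb=0
11: 1010100 → 1, fb=1
12: 0101001 → 0, fb=1
13: 1010011 → 1, fb=0
14: 0100110 → 0, fb=0
15: 1001100 → 1, fb=1
16: 0011001 → 0, fb=1
17: 0110011 → 0, fb=1
18: 1100111 → 1, fb=0
19: 1001110 → 1, fb=1
20: 0011101 → 0, fb=1
21: 0111011 → 0, fb=1
22: 1110111 → 1, fb=0
23: 1101110 → 1, fb=1
24: 1011101 → 1, fb=0
25: 0111010 → 0, fb=0
26: 1110100 → 1, fb=1
27: 1101001 → 1, fb=0
28: 1010010 → 1, fb=1
29: 0100101 → 0, fb=1
30: 1001011 → 1, fb=0
31: 0010110 → 0, fb=0
32: 0101100 → 0, fb=0
33: 1011000 → 1, fb=1
34: 0110001 → 0, fb=1
35: 1100011 → 1, fb=0
36: 1000110 → 1, fb=1
37: 0001101 → 0, fb=1
38: 0011011 → 0, fb=1
39: 0110111 → 0, fb=1
40: 1101111 → 1, fb=0
41: 1011110 → 1, fb=1
42: 0111101 → 0, fb=1
43: 1111011 → 1, fb=0
44: 1110110 → 1, fb=1
45: 1101101 → 1, fb=0
46: 1011010 → 1, fb=1
47: 0110101 → 0, fb=1
48: 1101011 → 1, fb=0
49: 1010110 → 1, fb=1
50: 0101101 → 0, fb=1
51: 1011011 → 1, fb=0
52: 0110110 → 0, fb=0
53: 1101100 → 1, fb=1
54: 1011001 → 1, fb=0
55: 0110010 → 0, fb=0
56: 1100100 → 1, fb=1
57: 1001001 → 1, fb=0
58: 0010010 → 0, fb=0
59: 0100100 → 0, fb=0
60: 1001000 → 1, fb=1
61: 0010001 → 0, fb=1
62: 0100011 → 0, fb=1
63: 1000111 → 1, fb=0
64: 0001110 → 0, fb=0
65: 0011100 → 0, fb=0
66: 0111000 → 0, fb=0
67: 1110000 → 1, fb=1
68: 1100001 → 1, fb=0
69: 1000010 → 1, fb=1
70: 0000101 → 0, fb=1
71: 0001011 → 0, fb=1
72: 0010111 → 0, fb=1
73: 0101111 → 0, fb=1
74: 1011111 → 1, fb=0
75: 0111110 → 0, fb=0
76: 1111100 → 1, fb=1
77: 1111001 → 1, fb=0
78: 1110010 → 1, fb=1
79: 1100101 → 1, fb=0
80: 1001010 → 1, fb=1
81: 0010101 → 0, fb=1
82: 0101011 → 0, fb=1
83: 1010111 → 1, fb=0
84: 0101110 → 0, fb=0
85: 1011100 → 1, fb=1
86: 0111001 → 0, fb=1
87: 1110011 → 1, fb=0
88: 1100110 → 1, fb=1
89: 1001101 → 1, fb=0
90: 0011010 → 0, fb=0
91: 0110100 → 0, fb=0
92: 1101000 → 1, fb=1
93: 1010001 → 1, fb=0
94: 0100010 → 0, fb=0
95: 1000100 → 1, fb=1
96: 0001001 → 0, fb=1
97: 0010011 → 0, fb=1
98: 0100111 → 0, fb=1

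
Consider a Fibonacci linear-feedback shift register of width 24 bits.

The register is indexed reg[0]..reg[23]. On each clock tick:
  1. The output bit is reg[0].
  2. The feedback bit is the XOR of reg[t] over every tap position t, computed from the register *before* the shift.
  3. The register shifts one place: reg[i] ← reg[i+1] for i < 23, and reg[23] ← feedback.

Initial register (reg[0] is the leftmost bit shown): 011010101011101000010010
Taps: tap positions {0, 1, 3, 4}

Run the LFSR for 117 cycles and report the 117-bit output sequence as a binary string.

011010101011101000010010010000011011111110000000110101001100010010001010100101110010000101100010011100100111111010010

step | reg (before) | out | fb
   0 | 011010101011101000010010 | 0 | 0
   1 | 110101010111010000100100 | 1 | 1
   2 | 101010101110100001001001 | 1 | 0
   3 | 010101011101000010010010 | 0 | 0
   4 | 101010111010000100100100 | 1 | 0
   5 | 010101110100001001001000 | 0 | 0
   6 | 101011101000010010010000 | 1 | 0
   7 | 010111010000100100100000 | 0 | 1
   8 | 101110100001001001000001 | 1 | 1
   9 | 011101000010010010000011 | 0 | 0
  10 | 111010000100100100000110 | 1 | 1
  11 | 110100001001001000001101 | 1 | 1
  12 | 101000010010010000011011 | 1 | 1
  13 | 010000100100100000110111 | 0 | 1
  14 | 100001001001000001101111 | 1 | 1
  15 | 000010010010000011011111 | 0 | 1
  16 | 000100100100000110111111 | 0 | 1
  17 | 001001001000001101111111 | 0 | 0
  18 | 010010010000011011111110 | 0 | 0
  19 | 100100100000110111111100 | 1 | 0
  20 | 001001000001101111111000 | 0 | 0
  21 | 010010000011011111110000 | 0 | 0
  22 | 100100000110111111100000 | 1 | 0
  23 | 001000001101111111000000 | 0 | 0
  24 | 010000011011111110000000 | 0 | 1
  25 | 100000110111111100000001 | 1 | 1
  26 | 000001101111111000000011 | 0 | 0
  27 | 000011011111110000000110 | 0 | 1
  28 | 000110111111100000001101 | 0 | 0
  29 | 001101111111000000011010 | 0 | 1
  30 | 011011111110000000110101 | 0 | 0
  31 | 110111111100000001101010 | 1 | 0
  32 | 101111111000000011010100 | 1 | 1
  33 | 011111110000000110101001 | 0 | 1
  34 | 111111100000001101010011 | 1 | 0
  35 | 111111000000011010100110 | 1 | 0
  36 | 111110000000110101001100 | 1 | 0
  37 | 111100000001101010011000 | 1 | 1
  38 | 111000000011010100110001 | 1 | 0
  39 | 110000000110101001100010 | 1 | 0
  40 | 100000001101010011000100 | 1 | 1
  41 | 000000011010100110001001 | 0 | 0
  42 | 000000110101001100010010 | 0 | 0
  43 | 000001101010011000100100 | 0 | 0
  44 | 000011010100110001001000 | 0 | 1
  45 | 000110101001100010010001 | 0 | 0
  46 | 001101010011000100100010 | 0 | 1
  47 | 011010100110001001000101 | 0 | 0
  48 | 110101001100010010001010 | 1 | 1
  49 | 101010011000100100010101 | 1 | 0
  50 | 010100110001001000101010 | 0 | 0
  51 | 101001100010010001010100 | 1 | 1
  52 | 010011000100100010101001 | 0 | 0
  53 | 100110001001000101010010 | 1 | 1
  54 | 001100010010001010100101 | 0 | 1
  55 | 011000100100010101001011 | 0 | 1
  56 | 110001001000101010010111 | 1 | 0
  57 | 100010010001010100101110 | 1 | 0
  58 | 000100100010101001011100 | 0 | 1
  59 | 001001000101010010111001 | 0 | 0
  60 | 010010001010100101110010 | 0 | 0
  61 | 100100010101001011100100 | 1 | 0
  62 | 001000101010010111001000 | 0 | 0
  63 | 010001010100101110010000 | 0 | 1
  64 | 100010101001011100100001 | 1 | 0
  65 | 000101010010111001000010 | 0 | 1
  66 | 001010100101110010000101 | 0 | 1
  67 | 010101001011100100001011 | 0 | 0
  68 | 101010010111001000010110 | 1 | 0
  69 | 010100101110010000101100 | 0 | 0
  70 | 101001011100100001011000 | 1 | 1
  71 | 010010111001000010110001 | 0 | 0
  72 | 100101110010000101100010 | 1 | 0
  73 | 001011100100001011000100 | 0 | 1
  74 | 010111001000010110001001 | 0 | 1
  75 | 101110010000101100010011 | 1 | 1
  76 | 011100100001011000100111 | 0 | 0
  77 | 111001000010110001001110 | 1 | 0
  78 | 110010000101100010011100 | 1 | 1
  79 | 100100001011000100111001 | 1 | 0
  80 | 001000010110001001110010 | 0 | 0
  81 | 010000101100010011100100 | 0 | 1
  82 | 100001011000100111001001 | 1 | 1
  83 | 000010110001001110010011 | 0 | 1
  84 | 000101100010011100100111 | 0 | 1
  85 | 001011000100111001001111 | 0 | 1
  86 | 010110001001110010011111 | 0 | 1
  87 | 101100010011100100111111 | 1 | 0
  88 | 011000100111001001111110 | 0 | 1
  89 | 110001001110010011111101 | 1 | 0
  90 | 100010011100100111111010 | 1 | 0
  91 | 000100111001001111110100 | 0 | 1
  92 | 001001110010011111101001 | 0 | 0
  93 | 010011100100111111010010 | 0 | 0
  94 | 100111001001111110100100 | 1 | 1
  95 | 001110010011111101001001 | 0 | 0
  96 | 011100100111111010010010 | 0 | 0
  97 | 111001001111110100100100 | 1 | 0
  98 | 110010011111101001001000 | 1 | 1
  99 | 100100111111010010010001 | 1 | 0
 100 | 001001111110100100100010 | 0 | 0
 101 | 010011111101001001000100 | 0 | 0
 102 | 100111111010010010001000 | 1 | 1
 103 | 001111110100100100010001 | 0 | 0
 104 | 011111101001001000100010 | 0 | 1
 105 | 111111010010010001000101 | 1 | 0
 106 | 111110100100100010001010 | 1 | 0
 107 | 111101001001000100010100 | 1 | 1
 108 | 111010010010001000101001 | 1 | 1
 109 | 110100100100010001010011 | 1 | 1
 110 | 101001001000100010100111 | 1 | 1
 111 | 010010010001000101001111 | 0 | 0
 112 | 100100100010001010011110 | 1 | 0
 113 | 001001000100010100111100 | 0 | 0
 114 | 010010001000101001111000 | 0 | 0
 115 | 100100010001010011110000 | 1 | 0
 116 | 001000100010100111100000 | 0 | 0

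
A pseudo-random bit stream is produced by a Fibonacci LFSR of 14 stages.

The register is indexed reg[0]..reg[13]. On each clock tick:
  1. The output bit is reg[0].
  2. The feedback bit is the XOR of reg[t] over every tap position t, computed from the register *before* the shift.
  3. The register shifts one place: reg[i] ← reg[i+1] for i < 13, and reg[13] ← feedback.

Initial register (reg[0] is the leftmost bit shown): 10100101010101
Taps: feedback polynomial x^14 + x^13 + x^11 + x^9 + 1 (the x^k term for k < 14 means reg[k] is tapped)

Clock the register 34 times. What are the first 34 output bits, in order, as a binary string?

1010010101010100110011001100100001

tick  register→output (feedback)
  0  10100101010101→1 (0)
  1  01001010101010→0 (0)
  2  10010101010100→1 (1)
  3  00101010101001→0 (1)
  4  01010101010011→0 (0)
  5  10101010100110→1 (0)
  6  01010101001100→0 (1)
  7  10101010011001→1 (1)
  8  01010100110011→0 (0)
  9  10101001100110→1 (0)
 10  01010011001100→0 (1)
 11  10100110011001→1 (1)
 12  01001100110011→0 (0)
 13  10011001100110→1 (0)
 14  00110011001100→0 (1)
 15  01100110011001→0 (0)
 16  11001100110010→1 (0)
 17  10011001100100→1 (0)
 18  00110011001000→0 (0)
 19  01100110010000→0 (1)
 20  11001100100001→1 (0)
 21  10011001000010→1 (1)
 22  00110010000101→0 (0)
 23  01100100001010→0 (0)
 24  11001000010100→1 (1)
 25  10010000101001→1 (0)
 26  00100001010010→0 (1)
 27  01000010100101→0 (0)
 28  10000101001010→1 (1)
 29  00001010010101→0 (1)
 30  00010100101011→0 (1)
 31  00101001010111→0 (1)
 32  01010010101111→0 (0)
 33  10100101011110→1 (1)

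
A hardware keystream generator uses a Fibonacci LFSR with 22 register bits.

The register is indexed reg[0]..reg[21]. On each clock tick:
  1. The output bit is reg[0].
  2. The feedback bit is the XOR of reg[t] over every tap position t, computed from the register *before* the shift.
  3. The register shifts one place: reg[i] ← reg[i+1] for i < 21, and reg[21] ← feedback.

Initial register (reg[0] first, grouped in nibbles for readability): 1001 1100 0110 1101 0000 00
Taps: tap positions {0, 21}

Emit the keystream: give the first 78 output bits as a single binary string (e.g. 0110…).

k : reg_k → out_k, fb_k
0: 1001110001101101000000 → 1, fb=1
1: 0011100011011010000001 → 0, fb=1
2: 0111000110110100000011 → 0, fb=1
3: 1110001101101000000111 → 1, fb=0
4: 1100011011010000001110 → 1, fb=1
5: 1000110110100000011101 → 1, fb=0
6: 0001101101000000111010 → 0, fb=0
7: 0011011010000001110100 → 0, fb=0
8: 0110110100000011101000 → 0, fb=0
9: 1101101000000111010000 → 1, fb=1
10: 1011010000001110100001 → 1, fb=0
11: 0110100000011101000010 → 0, fb=0
12: 1101000000111010000100 → 1, fb=1
13: 1010000001110100001001 → 1, fb=0
14: 0100000011101000010010 → 0, fb=0
15: 1000000111010000100100 → 1, fb=1
16: 0000001110100001001001 → 0, fb=1
17: 0000011101000010010011 → 0, fb=1
18: 0000111010000100100111 → 0, fb=1
19: 0001110100001001001111 → 0, fb=1
20: 0011101000010010011111 → 0, fb=1
21: 0111010000100100111111 → 0, fb=1
22: 1110100001001001111111 → 1, fb=0
23: 1101000010010011111110 → 1, fb=1
24: 1010000100100111111101 → 1, fb=0
25: 0100001001001111111010 → 0, fb=0
26: 1000010010011111110100 → 1, fb=1
27: 0000100100111111101001 → 0, fb=1
28: 0001001001111111010011 → 0, fb=1
29: 0010010011111110100111 → 0, fb=1
30: 0100100111111101001111 → 0, fb=1
31: 1001001111111010011111 → 1, fb=0
32: 0010011111110100111110 → 0, fb=0
33: 0100111111101001111100 → 0, fb=0
34: 1001111111010011111000 → 1, fb=1
35: 0011111110100111110001 → 0, fb=1
36: 0111111101001111100011 → 0, fb=1
37: 1111111010011111000111 → 1, fb=0
38: 1111110100111110001110 → 1, fb=1
39: 1111101001111100011101 → 1, fb=0
40: 1111010011111000111010 → 1, fb=1
41: 1110100111110001110101 → 1, fb=0
42: 1101001111100011101010 → 1, fb=1
43: 1010011111000111010101 → 1, fb=0
44: 0100111110001110101010 → 0, fb=0
45: 1001111100011101010100 → 1, fb=1
46: 0011111000111010101001 → 0, fb=1
47: 0111110001110101010011 → 0, fb=1
48: 1111100011101010100111 → 1, fb=0
49: 1111000111010101001110 → 1, fb=1
50: 1110001110101010011101 → 1, fb=0
51: 1100011101010100111010 → 1, fb=1
52: 1000111010101001110101 → 1, fb=0
53: 0001110101010011101010 → 0, fb=0
54: 0011101010100111010100 → 0, fb=0
55: 0111010101001110101000 → 0, fb=0
56: 1110101010011101010000 → 1, fb=1
57: 1101010100111010100001 → 1, fb=0
58: 1010101001110101000010 → 1, fb=1
59: 0101010011101010000101 → 0, fb=1
60: 1010100111010100001011 → 1, fb=0
61: 0101001110101000010110 → 0, fb=0
62: 1010011101010000101100 → 1, fb=1
63: 0100111010100001011001 → 0, fb=1
64: 1001110101000010110011 → 1, fb=0
65: 0011101010000101100110 → 0, fb=0
66: 0111010100001011001100 → 0, fb=0
67: 1110101000010110011000 → 1, fb=1
68: 1101010000101100110001 → 1, fb=0
69: 1010100001011001100010 → 1, fb=1
70: 0101000010110011000101 → 0, fb=1
71: 1010000101100110001011 → 1, fb=0
72: 0100001011001100010110 → 0, fb=0
73: 1000010110011000101100 → 1, fb=1
74: 0000101100110001011001 → 0, fb=1
75: 0001011001100010110011 → 0, fb=1
76: 0010110011000101100111 → 0, fb=1
77: 0101100110001011001111 → 0, fb=1

100111000110110100000011101000010010011111110100111110001110101010011101010000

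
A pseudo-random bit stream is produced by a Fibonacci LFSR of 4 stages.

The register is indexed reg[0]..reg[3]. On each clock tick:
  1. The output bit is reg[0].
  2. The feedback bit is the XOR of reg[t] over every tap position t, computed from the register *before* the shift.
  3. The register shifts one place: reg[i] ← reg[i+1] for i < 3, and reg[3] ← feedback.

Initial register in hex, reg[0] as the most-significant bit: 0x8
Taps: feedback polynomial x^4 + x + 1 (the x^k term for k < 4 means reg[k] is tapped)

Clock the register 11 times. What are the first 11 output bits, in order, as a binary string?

tick  register→output (feedback)
  0  1000→1 (1)
  1  0001→0 (0)
  2  0010→0 (0)
  3  0100→0 (1)
  4  1001→1 (1)
  5  0011→0 (0)
  6  0110→0 (1)
  7  1101→1 (0)
  8  1010→1 (1)
  9  0101→0 (1)
 10  1011→1 (1)

10001001101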